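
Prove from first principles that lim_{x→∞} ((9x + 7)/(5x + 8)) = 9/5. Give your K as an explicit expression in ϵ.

Suppose ϵ > 0. We seek K > 0 such that x > K implies |(9x + 7)/(5x + 8) − (9/5)| < ϵ.
(9x + 7)/(5x + 8) − (9/5) = (5(9x + 7) − 9(5x + 8)) / (5(5x + 8)) = -37/(5(5x + 8)).
For x > 0 we have 5x + 8 > 5x, so |(9x + 7)/(5x + 8) − (9/5)| = 37/(5(5x + 8)) < 37/(5·5x) = (37/25)/x.
Thus |(9x + 7)/(5x + 8) − (9/5)| < ϵ whenever x > (37/25)/ϵ.
Take K = (37/25)/ϵ. If x > K then |(9x + 7)/(5x + 8) − (9/5)| < (37/25)/x < ϵ.

K = (37/25)/ϵ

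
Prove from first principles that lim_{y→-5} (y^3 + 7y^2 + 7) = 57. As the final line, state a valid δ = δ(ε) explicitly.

δ = min(1, ε/58)

Suppose ε > 0. We want δ > 0 such that 0 < |y + 5| < δ implies |(y^3 + 7y^2 + 7) − 57| < ε.
(y^3 + 7y^2 + 7) − 57 = y^3 + 7y^2 - 50 = (y + 5)(y^2 + 2y - 10).
So |(y^3 + 7y^2 + 7) − 57| = |y + 5|·|y^2 + 2y - 10|.
Assume first that |y + 5| < 1, so |y| < 6. Then |y^2 + 2y - 10| ≤ 6^2 + 2·6 + 10 = 58.
Hence |(y^3 + 7y^2 + 7) − 57| ≤ 58|y + 5| < ε provided |y + 5| < ε/58.
Take δ = min(1, ε/58). Then 0 < |y + 5| < δ gives both |y + 5| < 1 and |y + 5| < ε/58, so |(y^3 + 7y^2 + 7) − 57| < ε.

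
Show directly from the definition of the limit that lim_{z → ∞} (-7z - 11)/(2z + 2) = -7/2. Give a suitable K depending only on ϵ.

Suppose ϵ > 0. We seek K > 0 such that z > K implies |(-7z - 11)/(2z + 2) + 7/2| < ϵ.
(-7z - 11)/(2z + 2) + 7/2 = (2(-7z - 11) − (-7)(2z + 2)) / (2(2z + 2)) = -8/(2(2z + 2)).
For z > 0 we have 2z + 2 > 2z, so |(-7z - 11)/(2z + 2) + 7/2| = 8/(2(2z + 2)) < 8/(2·2z) = 2/z.
Thus |(-7z - 11)/(2z + 2) + 7/2| < ϵ whenever z > 2/ϵ.
Take K = 2/ϵ. If z > K then |(-7z - 11)/(2z + 2) + 7/2| < 2/z < ϵ.

K = 2/ϵ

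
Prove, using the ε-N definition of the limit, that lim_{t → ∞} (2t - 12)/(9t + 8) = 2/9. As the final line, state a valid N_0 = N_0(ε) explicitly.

N_0 = (124/81)/ε

Suppose ε > 0. We seek N_0 > 0 such that t > N_0 implies |(2t - 12)/(9t + 8) − (2/9)| < ε.
(2t - 12)/(9t + 8) − (2/9) = (9(2t - 12) − 2(9t + 8)) / (9(9t + 8)) = -124/(9(9t + 8)).
For t > 0 we have 9t + 8 > 9t, so |(2t - 12)/(9t + 8) − (2/9)| = 124/(9(9t + 8)) < 124/(9·9t) = (124/81)/t.
Thus |(2t - 12)/(9t + 8) − (2/9)| < ε whenever t > (124/81)/ε.
Take N_0 = (124/81)/ε. If t > N_0 then |(2t - 12)/(9t + 8) − (2/9)| < (124/81)/t < ε.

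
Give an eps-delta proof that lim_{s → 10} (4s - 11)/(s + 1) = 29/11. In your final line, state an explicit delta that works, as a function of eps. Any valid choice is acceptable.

delta = min(11/2, (121/30)eps)

Let eps > 0. We want delta > 0 with 0 < |s − 10| < delta ⇒ |(4s - 11)/(s + 1) − (29/11)| < eps.
Combining over a common denominator, (4s - 11)/(s + 1) − (29/11) = [(4s - 11)·11 − 29·(s + 1)] / [11·(s + 1)] = 15(s − 10) / (11(s + 1)).
So |(4s - 11)/(s + 1) − (29/11)| = 15|s − 10| / (11·|s + 1|).
Restrict delta ≤ 11/2. Then |s − 10| < 11/2 gives |s + 1| = |(s − 10) + 11| ≥ 11 − 11/2 = 11/2.
Hence |(4s - 11)/(s + 1) − (29/11)| < 15|s − 10|/(11·(11/2)) = (30/121)|s − 10|, which is < eps once |s − 10| < (121/30)eps.
Take delta = min(11/2, (121/30)eps). Then 0 < |s − 10| < delta forces both bounds, so |(4s - 11)/(s + 1) − (29/11)| < eps.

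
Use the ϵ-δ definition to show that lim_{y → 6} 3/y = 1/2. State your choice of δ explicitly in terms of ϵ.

Let ϵ > 0 be given. We seek δ > 0 such that 0 < |y − 6| < δ implies |3/y − (1/2)| < ϵ.
|3/y − (1/2)| = 3·|6 − y|/(6·|y|) = 3|y − 6|/(6|y|).
Restrict δ ≤ 3. Then |y − 6| < 3 gives |y| > 3, so 6|y| > 18.
Then |3/y − (1/2)| < 3|y − 6|/18, which is < ϵ when |y − 6| < 6ϵ.
Take δ = min(3, 6ϵ). Then 0 < |y − 6| < δ gives both |y − 6| < 3 and |y − 6| < 6ϵ, so |3/y − (1/2)| < ϵ.

δ = min(3, 6ϵ)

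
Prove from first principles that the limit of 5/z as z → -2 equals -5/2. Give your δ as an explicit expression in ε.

Suppose ε > 0. We seek δ > 0 such that 0 < |z + 2| < δ implies |5/z + 5/2| < ε.
|5/z + 5/2| = 5·|-2 − z|/(2·|z|) = 5|z + 2|/(2|z|).
Restrict δ ≤ 1. Then |z + 2| < 1 gives |z| > 1, so 2|z| > 2.
Then |5/z + 5/2| < 5|z + 2|/2, which is < ε when |z + 2| < (2/5)ε.
Take δ = min(1, (2/5)ε). Then 0 < |z + 2| < δ gives both |z + 2| < 1 and |z + 2| < (2/5)ε, so |5/z + 5/2| < ε.

δ = min(1, (2/5)ε)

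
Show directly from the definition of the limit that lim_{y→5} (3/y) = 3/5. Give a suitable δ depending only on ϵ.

δ = min(5/2, (25/6)ϵ)

Let ϵ > 0. We seek δ > 0 such that 0 < |y − 5| < δ implies |3/y − (3/5)| < ϵ.
|3/y − (3/5)| = 3·|5 − y|/(5·|y|) = 3|y − 5|/(5|y|).
Require δ ≤ 5/2 so that |y| > 5 − 5/2 = 5/2, hence 5|y| > 25/2.
Then |3/y − (3/5)| < 3|y − 5|/(25/2), which is < ϵ when |y − 5| < (25/6)ϵ.
Take δ = min(5/2, (25/6)ϵ). Then 0 < |y − 5| < δ gives both |y − 5| < 5/2 and |y − 5| < (25/6)ϵ, so |3/y − (3/5)| < ϵ.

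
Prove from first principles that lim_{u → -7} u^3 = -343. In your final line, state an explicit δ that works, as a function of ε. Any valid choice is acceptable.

δ = min(1, ε/169)

Let ε > 0 be given. We seek δ > 0 with 0 < |u + 7| < δ ⇒ |u^3 + 343| < ε.
Factor: u^3 + 343 = (u + 7)(u^2 - 7u + 49), so |u^3 + 343| = |u + 7|·|u^2 - 7u + 49|.
Impose δ ≤ 1 so that |u| < 8; then |u^2 - 7u + 49| ≤ 169.
Hence |u^3 + 343| ≤ 169|u + 7|, which is < ε once |u + 7| < ε/169.
Take δ = min(1, ε/169). If 0 < |u + 7| < δ then both bounds hold and |u^3 + 343| ≤ 169|u + 7| < 169·(ε/169) = ε.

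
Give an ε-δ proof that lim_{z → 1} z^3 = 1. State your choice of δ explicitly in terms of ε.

δ = min(1, ε/7)

Fix ε > 0. We seek δ > 0 with 0 < |z − 1| < δ ⇒ |z^3 − 1| < ε.
Factor: z^3 − 1 = (z − 1)(z^2 + z + 1), so |z^3 − 1| = |z − 1|·|z^2 + z + 1|.
Restrict δ ≤ 1. Then |z − 1| < 1 gives |z| < 2, so by the triangle inequality |z^2 + z + 1| ≤ 2^2 + 2 + 1 = 7.
Hence |z^3 − 1| ≤ 7|z − 1|, which is < ε once |z − 1| < ε/7.
Take δ = min(1, ε/7). If 0 < |z − 1| < δ then both bounds hold and |z^3 − 1| ≤ 7|z − 1| < 7·(ε/7) = ε.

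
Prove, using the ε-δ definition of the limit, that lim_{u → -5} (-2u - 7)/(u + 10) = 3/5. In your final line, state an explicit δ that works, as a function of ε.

Let ε > 0. We want δ > 0 with 0 < |u + 5| < δ ⇒ |(-2u - 7)/(u + 10) − (3/5)| < ε.
Combining over a common denominator, (-2u - 7)/(u + 10) − (3/5) = [(-2u - 7)·5 − 3·(u + 10)] / [5·(u + 10)] = -13(u + 5) / (5(u + 10)).
So |(-2u - 7)/(u + 10) − (3/5)| = 13|u + 5| / (5·|u + 10|).
Restrict δ ≤ 5/2. Then |u + 5| < 5/2 gives |u + 10| = |(u + 5) + 5| ≥ 5 − 5/2 = 5/2.
Hence |(-2u - 7)/(u + 10) − (3/5)| < 13|u + 5|/(5·(5/2)) = (26/25)|u + 5|, which is < ε once |u + 5| < (25/26)ε.
Take δ = min(5/2, (25/26)ε). Then 0 < |u + 5| < δ forces both bounds, so |(-2u - 7)/(u + 10) − (3/5)| < ε.

δ = min(5/2, (25/26)ε)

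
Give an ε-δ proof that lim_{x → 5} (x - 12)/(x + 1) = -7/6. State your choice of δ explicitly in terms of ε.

δ = min(3, (18/13)ε)

Let ε > 0 be given. We want δ > 0 with 0 < |x − 5| < δ ⇒ |(x - 12)/(x + 1) + 7/6| < ε.
Combining over a common denominator, (x - 12)/(x + 1) + 7/6 = [(x - 12)·6 − (-7)·(x + 1)] / [6·(x + 1)] = 13(x − 5) / (6(x + 1)).
So |(x - 12)/(x + 1) + 7/6| = 13|x − 5| / (6·|x + 1|).
Require δ ≤ 3, so |x + 1| ≥ |6| − |x − 5| > 6 − 3 = 3.
Hence |(x - 12)/(x + 1) + 7/6| < 13|x − 5|/(6·3) = (13/18)|x − 5|, which is < ε once |x − 5| < (18/13)ε.
Take δ = min(3, (18/13)ε). Then 0 < |x − 5| < δ forces both bounds, so |(x - 12)/(x + 1) + 7/6| < ε.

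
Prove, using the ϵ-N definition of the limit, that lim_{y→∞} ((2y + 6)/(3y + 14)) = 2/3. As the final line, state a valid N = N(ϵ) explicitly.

N = (10/9)/ϵ

Let ϵ > 0 be given. We seek N > 0 such that y > N implies |(2y + 6)/(3y + 14) − (2/3)| < ϵ.
(2y + 6)/(3y + 14) − (2/3) = (3(2y + 6) − 2(3y + 14)) / (3(3y + 14)) = -10/(3(3y + 14)).
For y > 0 we have 3y + 14 > 3y, so |(2y + 6)/(3y + 14) − (2/3)| = 10/(3(3y + 14)) < 10/(3·3y) = (10/9)/y.
Thus |(2y + 6)/(3y + 14) − (2/3)| < ϵ whenever y > (10/9)/ϵ.
Take N = (10/9)/ϵ. If y > N then |(2y + 6)/(3y + 14) − (2/3)| < (10/9)/y < ϵ.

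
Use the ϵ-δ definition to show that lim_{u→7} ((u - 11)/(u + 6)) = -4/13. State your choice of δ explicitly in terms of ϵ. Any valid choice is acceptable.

δ = min(13/2, (169/34)ϵ)

Fix ϵ > 0. We want δ > 0 with 0 < |u − 7| < δ ⇒ |(u - 11)/(u + 6) + 4/13| < ϵ.
Combining over a common denominator, (u - 11)/(u + 6) + 4/13 = [(u - 11)·13 − (-4)·(u + 6)] / [13·(u + 6)] = 17(u − 7) / (13(u + 6)).
So |(u - 11)/(u + 6) + 4/13| = 17|u − 7| / (13·|u + 6|).
Require δ ≤ 13/2, so |u + 6| ≥ |13| − |u − 7| > 13 − 13/2 = 13/2.
Hence |(u - 11)/(u + 6) + 4/13| < 17|u − 7|/(13·(13/2)) = (34/169)|u − 7|, which is < ϵ once |u − 7| < (169/34)ϵ.
Take δ = min(13/2, (169/34)ϵ). Then 0 < |u − 7| < δ forces both bounds, so |(u - 11)/(u + 6) + 4/13| < ϵ.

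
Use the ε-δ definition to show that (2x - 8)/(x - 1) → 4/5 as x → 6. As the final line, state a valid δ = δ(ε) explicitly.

δ = min(5/2, (25/12)ε)

Suppose ε > 0. We want δ > 0 with 0 < |x − 6| < δ ⇒ |(2x - 8)/(x - 1) − (4/5)| < ε.
Combining over a common denominator, (2x - 8)/(x - 1) − (4/5) = [(2x - 8)·5 − 4·(x - 1)] / [5·(x - 1)] = 6(x − 6) / (5(x - 1)).
So |(2x - 8)/(x - 1) − (4/5)| = 6|x − 6| / (5·|x − 1|).
Restrict δ ≤ 5/2. Then |x − 6| < 5/2 gives |x − 1| = |(x − 6) + 5| ≥ 5 − 5/2 = 5/2.
Hence |(2x - 8)/(x - 1) − (4/5)| < 6|x − 6|/(5·(5/2)) = (12/25)|x − 6|, which is < ε once |x − 6| < (25/12)ε.
Take δ = min(5/2, (25/12)ε). Then 0 < |x − 6| < δ forces both bounds, so |(2x - 8)/(x - 1) − (4/5)| < ε.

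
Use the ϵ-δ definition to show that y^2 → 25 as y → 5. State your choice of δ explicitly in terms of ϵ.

Fix ϵ > 0. We seek δ > 0 with 0 < |y − 5| < δ ⇒ |y^2 − 25| < ϵ.
Factor: y^2 − 25 = (y − 5)(y + 5), so |y^2 − 25| = |y − 5|·|y + 5|.
Restrict δ ≤ 1. Then |y − 5| < 1 gives |y| < 6, so by the triangle inequality |y + 5| ≤ 6 + 5 = 11.
Hence |y^2 − 25| ≤ 11|y − 5|, which is < ϵ once |y − 5| < ϵ/11.
Take δ = min(1, ϵ/11). If 0 < |y − 5| < δ then both bounds hold and |y^2 − 25| ≤ 11|y − 5| < 11·(ϵ/11) = ϵ.

δ = min(1, ϵ/11)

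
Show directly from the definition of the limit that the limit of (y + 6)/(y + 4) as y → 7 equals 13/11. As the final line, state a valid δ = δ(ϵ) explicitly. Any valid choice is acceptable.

δ = min(11/2, (121/4)ϵ)

Let ϵ > 0. We want δ > 0 with 0 < |y − 7| < δ ⇒ |(y + 6)/(y + 4) − (13/11)| < ϵ.
Combining over a common denominator, (y + 6)/(y + 4) − (13/11) = [(y + 6)·11 − 13·(y + 4)] / [11·(y + 4)] = -2(y − 7) / (11(y + 4)).
So |(y + 6)/(y + 4) − (13/11)| = 2|y − 7| / (11·|y + 4|).
Require δ ≤ 11/2, so |y + 4| ≥ |11| − |y − 7| > 11 − 11/2 = 11/2.
Hence |(y + 6)/(y + 4) − (13/11)| < 2|y − 7|/(11·(11/2)) = (4/121)|y − 7|, which is < ϵ once |y − 7| < (121/4)ϵ.
Take δ = min(11/2, (121/4)ϵ). Then 0 < |y − 7| < δ forces both bounds, so |(y + 6)/(y + 4) − (13/11)| < ϵ.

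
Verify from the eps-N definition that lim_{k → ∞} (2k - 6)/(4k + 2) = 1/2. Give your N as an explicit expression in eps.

N = (7/4)/eps

Let eps > 0 be given. For k ≥ 1, |(2k - 6)/(4k + 2) − (1/2)| = |-28|/(4(4k + 2)) = 28/(4(4k + 2)).
Since 4k + 2 ≥ 4k for k ≥ 1, this is ≤ 28/(4·4k) = (7/4)/k.
So |(2k - 6)/(4k + 2) − (1/2)| < eps whenever k > (7/4)/eps.
Take N = (7/4)/eps. If k > N then |(2k - 6)/(4k + 2) − (1/2)| ≤ (7/4)/k < eps.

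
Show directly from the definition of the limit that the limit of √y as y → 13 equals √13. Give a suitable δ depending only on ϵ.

δ = min(13, √13·ϵ)

Suppose ϵ > 0. We want δ > 0 such that 0 < |y − 13| < δ implies |√y − √13| < ϵ.
Multiplying by the conjugate, |√y − √13| = |y − 13|/(√y + √13).
Restrict δ ≤ 13 so that |y − 13| < 13 forces y > 0, and then √y + √13 > √13.
Hence |√y − √13| < |y − 13|/√13, which is < ϵ once |y − 13| < √13·ϵ.
Take δ = min(13, √13·ϵ). If 0 < |y − 13| < δ then y > 0 and |√y − √13| < |y − 13|/√13 < ϵ.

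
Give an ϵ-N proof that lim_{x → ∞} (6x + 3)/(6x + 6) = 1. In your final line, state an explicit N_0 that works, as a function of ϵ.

Suppose ϵ > 0. We seek N_0 > 0 such that x > N_0 implies |(6x + 3)/(6x + 6) − 1| < ϵ.
(6x + 3)/(6x + 6) − 1 = (6(6x + 3) − 6(6x + 6)) / (6(6x + 6)) = -18/(6(6x + 6)).
For x > 0 we have 6x + 6 > 6x, so |(6x + 3)/(6x + 6) − 1| = 18/(6(6x + 6)) < 18/(6·6x) = (1/2)/x.
Thus |(6x + 3)/(6x + 6) − 1| < ϵ whenever x > (1/2)/ϵ.
Take N_0 = (1/2)/ϵ. If x > N_0 then |(6x + 3)/(6x + 6) − 1| < (1/2)/x < ϵ.

N_0 = (1/2)/ϵ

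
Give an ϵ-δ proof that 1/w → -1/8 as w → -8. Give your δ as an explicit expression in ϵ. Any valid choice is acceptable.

δ = min(4, 32ϵ)

Let ϵ > 0 be given. We seek δ > 0 such that 0 < |w + 8| < δ implies |1/w + 1/8| < ϵ.
|1/w + 1/8| = |-8 − w|/(8·|w|) = |w + 8|/(8|w|).
Require δ ≤ 4 so that |w| > 8 − 4 = 4, hence 8|w| > 32.
Then |1/w + 1/8| < |w + 8|/32, which is < ϵ when |w + 8| < 32ϵ.
Take δ = min(4, 32ϵ). Then 0 < |w + 8| < δ gives both |w + 8| < 4 and |w + 8| < 32ϵ, so |1/w + 1/8| < ϵ.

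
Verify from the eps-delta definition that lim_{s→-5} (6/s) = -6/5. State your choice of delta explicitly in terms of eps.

delta = min(5/2, (25/12)eps)

Let eps > 0 be given. We seek delta > 0 such that 0 < |s + 5| < delta implies |6/s + 6/5| < eps.
|6/s + 6/5| = 6·|-5 − s|/(5·|s|) = 6|s + 5|/(5|s|).
Require delta ≤ 5/2 so that |s| > 5 − 5/2 = 5/2, hence 5|s| > 25/2.
Then |6/s + 6/5| < 6|s + 5|/(25/2), which is < eps when |s + 5| < (25/12)eps.
Take delta = min(5/2, (25/12)eps). Then 0 < |s + 5| < delta gives both |s + 5| < 5/2 and |s + 5| < (25/12)eps, so |6/s + 6/5| < eps.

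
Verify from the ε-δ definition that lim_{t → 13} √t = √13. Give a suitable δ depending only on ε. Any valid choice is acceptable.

δ = min(13, √13·ε)

Let ε > 0. We want δ > 0 such that 0 < |t − 13| < δ implies |√t − √13| < ε.
Multiplying by the conjugate, |√t − √13| = |t − 13|/(√t + √13).
Restrict δ ≤ 13 so that |t − 13| < 13 forces t > 0, and then √t + √13 > √13.
Hence |√t − √13| < |t − 13|/√13, which is < ε once |t − 13| < √13·ε.
Take δ = min(13, √13·ε). If 0 < |t − 13| < δ then t > 0 and |√t − √13| < |t − 13|/√13 < ε.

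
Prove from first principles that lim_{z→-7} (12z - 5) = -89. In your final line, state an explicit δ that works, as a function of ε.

Fix ε > 0. We need δ > 0 so that 0 < |z + 7| < δ implies |(12z - 5) + 89| < ε.
|(12z - 5) + 89| = |12z + 84| = 12|z + 7|.
Thus it suffices that |z + 7| < ε/12.
Choosing δ = ε/12 gives |(12z - 5) + 89| = 12|z + 7| < ε whenever |z + 7| < δ.

δ = ε/12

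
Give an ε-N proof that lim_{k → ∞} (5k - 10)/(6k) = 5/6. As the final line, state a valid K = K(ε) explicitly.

K = (5/3)/ε

Let ε > 0 be given. For k ≥ 1, |(5k - 10)/(6k) − (5/6)| = |-60|/(6(6k)) = 60/(6(6k)).
Since 6k ≥ 6k for k ≥ 1, this is ≤ 60/(6·6k) = (5/3)/k.
So |(5k - 10)/(6k) − (5/6)| < ε whenever k > (5/3)/ε.
Take K = (5/3)/ε. If k > K then |(5k - 10)/(6k) − (5/6)| ≤ (5/3)/k < ε.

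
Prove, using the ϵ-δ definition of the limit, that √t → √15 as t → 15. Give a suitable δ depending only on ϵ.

δ = min(15, √15·ϵ)

Let ϵ > 0. We want δ > 0 such that 0 < |t − 15| < δ implies |√t − √15| < ϵ.
Multiplying by the conjugate, |√t − √15| = |t − 15|/(√t + √15).
Restrict δ ≤ 15 so that |t − 15| < 15 forces t > 0, and then √t + √15 > √15.
Hence |√t − √15| < |t − 15|/√15, which is < ϵ once |t − 15| < √15·ϵ.
Take δ = min(15, √15·ϵ). If 0 < |t − 15| < δ then t > 0 and |√t − √15| < |t − 15|/√15 < ϵ.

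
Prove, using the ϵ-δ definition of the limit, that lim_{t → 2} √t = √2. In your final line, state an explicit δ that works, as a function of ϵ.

Let ϵ > 0. We want δ > 0 such that 0 < |t − 2| < δ implies |√t − √2| < ϵ.
Rationalise: √t − √2 = (t − 2)/(√t + √2), so |√t − √2| = |t − 2|/(√t + √2).
Restrict δ ≤ 2 so that |t − 2| < 2 forces t > 0, and then √t + √2 > √2.
Hence |√t − √2| < |t − 2|/√2, which is < ϵ once |t − 2| < √2·ϵ.
Take δ = min(2, √2·ϵ). If 0 < |t − 2| < δ then t > 0 and |√t − √2| < |t − 2|/√2 < ϵ.

δ = min(2, √2·ϵ)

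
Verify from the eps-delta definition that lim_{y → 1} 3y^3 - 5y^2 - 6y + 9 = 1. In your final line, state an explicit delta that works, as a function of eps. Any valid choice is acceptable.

delta = min(1, eps/24)

Suppose eps > 0. We want delta > 0 such that 0 < |y − 1| < delta implies |(3y^3 - 5y^2 - 6y + 9) − 1| < eps.
(3y^3 - 5y^2 - 6y + 9) − 1 = 3y^3 - 5y^2 - 6y + 8 = (y − 1)(3y^2 - 2y - 8).
So |(3y^3 - 5y^2 - 6y + 9) − 1| = |y − 1|·|3y^2 - 2y - 8|.
Assume first that |y − 1| < 1, so |y| < 2. Then |3y^2 - 2y - 8| ≤ 3·2^2 + 2·2 + 8 = 24.
Hence |(3y^3 - 5y^2 - 6y + 9) − 1| ≤ 24|y − 1| < eps provided |y − 1| < eps/24.
Take delta = min(1, eps/24). Then 0 < |y − 1| < delta gives both |y − 1| < 1 and |y − 1| < eps/24, so |(3y^3 - 5y^2 - 6y + 9) − 1| < eps.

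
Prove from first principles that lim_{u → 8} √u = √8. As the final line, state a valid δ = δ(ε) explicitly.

δ = min(8, √8·ε)

Let ε > 0 be given. We want δ > 0 such that 0 < |u − 8| < δ implies |√u − √8| < ε.
Multiplying by the conjugate, |√u − √8| = |u − 8|/(√u + √8).
Restrict δ ≤ 8 so that |u − 8| < 8 forces u > 0, and then √u + √8 > √8.
Hence |√u − √8| < |u − 8|/√8, which is < ε once |u − 8| < √8·ε.
Take δ = min(8, √8·ε). If 0 < |u − 8| < δ then u > 0 and |√u − √8| < |u − 8|/√8 < ε.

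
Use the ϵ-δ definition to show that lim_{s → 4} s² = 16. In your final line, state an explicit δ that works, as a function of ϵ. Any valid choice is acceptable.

Let ϵ > 0. We seek δ > 0 with 0 < |s − 4| < δ ⇒ |s² − 16| < ϵ.
Factor: s² − 16 = (s − 4)(s + 4), so |s² − 16| = |s − 4|·|s + 4|.
Impose δ ≤ 1 so that |s| < 5; then |s + 4| ≤ 9.
Hence |s² − 16| ≤ 9|s − 4|, which is < ϵ once |s − 4| < ϵ/9.
Take δ = min(1, ϵ/9). If 0 < |s − 4| < δ then both bounds hold and |s² − 16| ≤ 9|s − 4| < 9·(ϵ/9) = ϵ.

δ = min(1, ϵ/9)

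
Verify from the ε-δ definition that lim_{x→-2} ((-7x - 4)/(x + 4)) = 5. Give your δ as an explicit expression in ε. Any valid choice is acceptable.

δ = min(1, (1/12)ε)

Let ε > 0 be given. We want δ > 0 with 0 < |x + 2| < δ ⇒ |(-7x - 4)/(x + 4) − 5| < ε.
Combining over a common denominator, (-7x - 4)/(x + 4) − 5 = [(-7x - 4)·2 − 10·(x + 4)] / [2·(x + 4)] = -24(x + 2) / (2(x + 4)).
So |(-7x - 4)/(x + 4) − 5| = 24|x + 2| / (2·|x + 4|).
Require δ ≤ 1, so |x + 4| ≥ |2| − |x + 2| > 2 − 1 = 1.
Hence |(-7x - 4)/(x + 4) − 5| < 24|x + 2|/(2·1) = 12|x + 2|, which is < ε once |x + 2| < (1/12)ε.
Take δ = min(1, (1/12)ε). Then 0 < |x + 2| < δ forces both bounds, so |(-7x - 4)/(x + 4) − 5| < ε.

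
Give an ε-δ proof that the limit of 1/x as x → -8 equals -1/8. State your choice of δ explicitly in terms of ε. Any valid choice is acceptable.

Let ε > 0 be given. We seek δ > 0 such that 0 < |x + 8| < δ implies |1/x + 1/8| < ε.
|1/x + 1/8| = |-8 − x|/(8·|x|) = |x + 8|/(8|x|).
Require δ ≤ 4 so that |x| > 8 − 4 = 4, hence 8|x| > 32.
Then |1/x + 1/8| < |x + 8|/32, which is < ε when |x + 8| < 32ε.
Take δ = min(4, 32ε). Then 0 < |x + 8| < δ gives both |x + 8| < 4 and |x + 8| < 32ε, so |1/x + 1/8| < ε.

δ = min(4, 32ε)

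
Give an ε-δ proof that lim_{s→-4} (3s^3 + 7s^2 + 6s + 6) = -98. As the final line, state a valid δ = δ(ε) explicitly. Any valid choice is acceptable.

Fix ε > 0. We want δ > 0 such that 0 < |s + 4| < δ implies |(3s^3 + 7s^2 + 6s + 6) + 98| < ε.
(3s^3 + 7s^2 + 6s + 6) + 98 = 3s^3 + 7s^2 + 6s + 104 = (s + 4)(3s^2 - 5s + 26).
So |(3s^3 + 7s^2 + 6s + 6) + 98| = |s + 4|·|3s^2 - 5s + 26|.
Require δ ≤ 2. Then |s + 4| < 2 gives |s| < 6, and by the triangle inequality |3s^2 - 5s + 26| ≤ 3·6^2 + 5·6 + 26 = 164.
Hence |(3s^3 + 7s^2 + 6s + 6) + 98| ≤ 164|s + 4| < ε provided |s + 4| < ε/164.
Take δ = min(2, ε/164). Then 0 < |s + 4| < δ gives both |s + 4| < 2 and |s + 4| < ε/164, so |(3s^3 + 7s^2 + 6s + 6) + 98| < ε.

δ = min(2, ε/164)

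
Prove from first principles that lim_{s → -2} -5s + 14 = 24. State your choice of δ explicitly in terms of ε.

δ = ε/5

Let ε > 0 be given. We need δ > 0 so that 0 < |s + 2| < δ implies |(-5s + 14) − 24| < ε.
Since (-5s + 14) − 24 = -5(s + 2), we have |(-5s + 14) − 24| = 5|s + 2|.
Thus it suffices that |s + 2| < ε/5.
Take δ = ε/5. If 0 < |s + 2| < δ then |(-5s + 14) − 24| = 5|s + 2| < 5·(ε/5) = ε.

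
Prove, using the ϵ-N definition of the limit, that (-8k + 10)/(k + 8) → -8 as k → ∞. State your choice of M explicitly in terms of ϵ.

M = 74/ϵ

Let ϵ > 0 be given. For k ≥ 1, |(-8k + 10)/(k + 8) + 8| = |74|/((k + 8)) = 74/((k + 8)).
Since k + 8 ≥ k for k ≥ 1, this is ≤ 74/(k) = 74/k.
So |(-8k + 10)/(k + 8) + 8| < ϵ whenever k > 74/ϵ.
Take M = 74/ϵ. If k > M then |(-8k + 10)/(k + 8) + 8| ≤ 74/k < ϵ.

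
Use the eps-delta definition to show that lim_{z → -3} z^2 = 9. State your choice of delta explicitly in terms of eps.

delta = min(1, eps/7)

Let eps > 0. We seek delta > 0 with 0 < |z + 3| < delta ⇒ |z^2 − 9| < eps.
Factor: z^2 − 9 = (z + 3)(z - 3), so |z^2 − 9| = |z + 3|·|z - 3|.
Impose delta ≤ 1 so that |z| < 4; then |z - 3| ≤ 7.
Hence |z^2 − 9| ≤ 7|z + 3|, which is < eps once |z + 3| < eps/7.
Take delta = min(1, eps/7). If 0 < |z + 3| < delta then both bounds hold and |z^2 − 9| ≤ 7|z + 3| < 7·(eps/7) = eps.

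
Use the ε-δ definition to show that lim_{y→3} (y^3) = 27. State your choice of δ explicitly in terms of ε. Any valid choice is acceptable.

Fix ε > 0. We seek δ > 0 with 0 < |y − 3| < δ ⇒ |y^3 − 27| < ε.
Factor: y^3 − 27 = (y − 3)(y^2 + 3y + 9), so |y^3 − 27| = |y − 3|·|y^2 + 3y + 9|.
Impose δ ≤ 1 so that |y| < 4; then |y^2 + 3y + 9| ≤ 37.
Hence |y^3 − 27| ≤ 37|y − 3|, which is < ε once |y − 3| < ε/37.
Take δ = min(1, ε/37). If 0 < |y − 3| < δ then both bounds hold and |y^3 − 27| ≤ 37|y − 3| < 37·(ε/37) = ε.

δ = min(1, ε/37)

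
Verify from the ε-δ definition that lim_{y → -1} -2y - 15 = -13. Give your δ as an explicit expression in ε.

δ = ε/2

Let ε > 0. We need δ > 0 so that 0 < |y + 1| < δ implies |(-2y - 15) + 13| < ε.
|(-2y - 15) + 13| = |-2y - 2| = 2|y + 1|.
So 2|y + 1| < ε exactly when |y + 1| < ε/2.
Take δ = ε/2. If 0 < |y + 1| < δ then |(-2y - 15) + 13| = 2|y + 1| < 2·(ε/2) = ε.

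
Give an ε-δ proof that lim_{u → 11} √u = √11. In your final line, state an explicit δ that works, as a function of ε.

Fix ε > 0. We want δ > 0 such that 0 < |u − 11| < δ implies |√u − √11| < ε.
Rationalise: √u − √11 = (u − 11)/(√u + √11), so |√u − √11| = |u − 11|/(√u + √11).
Restrict δ ≤ 11 so that |u − 11| < 11 forces u > 0, and then √u + √11 > √11.
Hence |√u − √11| < |u − 11|/√11, which is < ε once |u − 11| < √11·ε.
Take δ = min(11, √11·ε). If 0 < |u − 11| < δ then u > 0 and |√u − √11| < |u − 11|/√11 < ε.

δ = min(11, √11·ε)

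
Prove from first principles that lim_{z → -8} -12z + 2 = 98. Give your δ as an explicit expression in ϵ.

Let ϵ > 0 be given. We need δ > 0 so that 0 < |z + 8| < δ implies |(-12z + 2) − 98| < ϵ.
|(-12z + 2) − 98| = |-12z - 96| = 12|z + 8|.
So 12|z + 8| < ϵ exactly when |z + 8| < ϵ/12.
Choosing δ = ϵ/12 gives |(-12z + 2) − 98| = 12|z + 8| < ϵ whenever |z + 8| < δ.

δ = ϵ/12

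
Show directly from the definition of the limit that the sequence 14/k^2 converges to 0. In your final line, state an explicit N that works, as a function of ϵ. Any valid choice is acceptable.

N = (14/ϵ)^{1/2}

Fix ϵ > 0. For k ≥ 1, |14/k^2 − 0| = 14/k^2.
14/k^2 < ϵ ⇔ k^2 > 14/ϵ ⇔ k > (14/ϵ)^{1/2}.
Take N = (14/ϵ)^{1/2}. Then k > N implies 14/k^2 < ϵ.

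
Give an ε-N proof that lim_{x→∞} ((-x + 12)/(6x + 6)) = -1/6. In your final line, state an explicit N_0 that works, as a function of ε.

N_0 = (13/6)/ε

Let ε > 0. We seek N_0 > 0 such that x > N_0 implies |(-x + 12)/(6x + 6) + 1/6| < ε.
(-x + 12)/(6x + 6) + 1/6 = (6(-x + 12) − (-1)(6x + 6)) / (6(6x + 6)) = 78/(6(6x + 6)).
For x > 0 we have 6x + 6 > 6x, so |(-x + 12)/(6x + 6) + 1/6| = 78/(6(6x + 6)) < 78/(6·6x) = (13/6)/x.
Thus |(-x + 12)/(6x + 6) + 1/6| < ε whenever x > (13/6)/ε.
Take N_0 = (13/6)/ε. If x > N_0 then |(-x + 12)/(6x + 6) + 1/6| < (13/6)/x < ε.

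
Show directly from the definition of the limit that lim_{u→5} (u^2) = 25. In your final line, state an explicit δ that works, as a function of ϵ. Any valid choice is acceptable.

δ = min(2, ϵ/12)

Let ϵ > 0 be given. We seek δ > 0 with 0 < |u − 5| < δ ⇒ |u^2 − 25| < ϵ.
Factor: u^2 − 25 = (u − 5)(u + 5), so |u^2 − 25| = |u − 5|·|u + 5|.
Restrict δ ≤ 2. Then |u − 5| < 2 gives |u| < 7, so by the triangle inequality |u + 5| ≤ 7 + 5 = 12.
Hence |u^2 − 25| ≤ 12|u − 5|, which is < ϵ once |u − 5| < ϵ/12.
Take δ = min(2, ϵ/12). If 0 < |u − 5| < δ then both bounds hold and |u^2 − 25| ≤ 12|u − 5| < 12·(ϵ/12) = ϵ.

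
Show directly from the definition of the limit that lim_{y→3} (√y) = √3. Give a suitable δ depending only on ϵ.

Fix ϵ > 0. We want δ > 0 such that 0 < |y − 3| < δ implies |√y − √3| < ϵ.
Rationalise: √y − √3 = (y − 3)/(√y + √3), so |√y − √3| = |y − 3|/(√y + √3).
Restrict δ ≤ 3 so that |y − 3| < 3 forces y > 0, and then √y + √3 > √3.
Hence |√y − √3| < |y − 3|/√3, which is < ϵ once |y − 3| < √3·ϵ.
Take δ = min(3, √3·ϵ). If 0 < |y − 3| < δ then y > 0 and |√y − √3| < |y − 3|/√3 < ϵ.

δ = min(3, √3·ϵ)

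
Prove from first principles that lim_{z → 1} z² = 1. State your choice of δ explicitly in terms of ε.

δ = min(1, ε/3)

Fix ε > 0. We seek δ > 0 with 0 < |z − 1| < δ ⇒ |z² − 1| < ε.
Factor: z² − 1 = (z − 1)(z + 1), so |z² − 1| = |z − 1|·|z + 1|.
Restrict δ ≤ 1. Then |z − 1| < 1 gives |z| < 2, so by the triangle inequality |z + 1| ≤ 2 + 1 = 3.
Hence |z² − 1| ≤ 3|z − 1|, which is < ε once |z − 1| < ε/3.
Take δ = min(1, ε/3). If 0 < |z − 1| < δ then both bounds hold and |z² − 1| ≤ 3|z − 1| < 3·(ε/3) = ε.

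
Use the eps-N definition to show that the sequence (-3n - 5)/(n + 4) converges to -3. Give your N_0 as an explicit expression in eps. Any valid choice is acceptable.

N_0 = 7/eps

Let eps > 0 be given. For n ≥ 1, |(-3n - 5)/(n + 4) + 3| = |7|/((n + 4)) = 7/((n + 4)).
Since n + 4 ≥ n for n ≥ 1, this is ≤ 7/(n) = 7/n.
So |(-3n - 5)/(n + 4) + 3| < eps whenever n > 7/eps.
Take N_0 = 7/eps. If n > N_0 then |(-3n - 5)/(n + 4) + 3| ≤ 7/n < eps.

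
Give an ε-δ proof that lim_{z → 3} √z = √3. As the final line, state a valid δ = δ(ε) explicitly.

Let ε > 0. We want δ > 0 such that 0 < |z − 3| < δ implies |√z − √3| < ε.
Rationalise: √z − √3 = (z − 3)/(√z + √3), so |√z − √3| = |z − 3|/(√z + √3).
Restrict δ ≤ 3 so that |z − 3| < 3 forces z > 0, and then √z + √3 > √3.
Hence |√z − √3| < |z − 3|/√3, which is < ε once |z − 3| < √3·ε.
Take δ = min(3, √3·ε). If 0 < |z − 3| < δ then z > 0 and |√z − √3| < |z − 3|/√3 < ε.

δ = min(3, √3·ε)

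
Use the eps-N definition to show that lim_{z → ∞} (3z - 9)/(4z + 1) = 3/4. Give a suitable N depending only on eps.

Let eps > 0. We seek N > 0 such that z > N implies |(3z - 9)/(4z + 1) − (3/4)| < eps.
(3z - 9)/(4z + 1) − (3/4) = (4(3z - 9) − 3(4z + 1)) / (4(4z + 1)) = -39/(4(4z + 1)).
For z > 0 we have 4z + 1 > 4z, so |(3z - 9)/(4z + 1) − (3/4)| = 39/(4(4z + 1)) < 39/(4·4z) = (39/16)/z.
Thus |(3z - 9)/(4z + 1) − (3/4)| < eps whenever z > (39/16)/eps.
Take N = (39/16)/eps. If z > N then |(3z - 9)/(4z + 1) − (3/4)| < (39/16)/z < eps.

N = (39/16)/eps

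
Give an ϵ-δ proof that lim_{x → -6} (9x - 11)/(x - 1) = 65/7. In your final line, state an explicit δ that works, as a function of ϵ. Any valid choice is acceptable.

δ = min(7/2, (49/4)ϵ)

Suppose ϵ > 0. We want δ > 0 with 0 < |x + 6| < δ ⇒ |(9x - 11)/(x - 1) − (65/7)| < ϵ.
Combining over a common denominator, (9x - 11)/(x - 1) − (65/7) = [(9x - 11)·(-7) − (-65)·(x - 1)] / [(-7)·(x - 1)] = 2(x + 6) / ((-7)(x - 1)).
So |(9x - 11)/(x - 1) − (65/7)| = 2|x + 6| / (7·|x − 1|).
Restrict δ ≤ 7/2. Then |x + 6| < 7/2 gives |x − 1| = |(x + 6) + (-7)| ≥ 7 − 7/2 = 7/2.
Hence |(9x - 11)/(x - 1) − (65/7)| < 2|x + 6|/(7·(7/2)) = (4/49)|x + 6|, which is < ϵ once |x + 6| < (49/4)ϵ.
Take δ = min(7/2, (49/4)ϵ). Then 0 < |x + 6| < δ forces both bounds, so |(9x - 11)/(x - 1) − (65/7)| < ϵ.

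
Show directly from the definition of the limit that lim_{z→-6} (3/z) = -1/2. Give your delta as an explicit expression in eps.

Suppose eps > 0. We seek delta > 0 such that 0 < |z + 6| < delta implies |3/z + 1/2| < eps.
|3/z + 1/2| = 3·|-6 − z|/(6·|z|) = 3|z + 6|/(6|z|).
Restrict delta ≤ 3. Then |z + 6| < 3 gives |z| > 3, so 6|z| > 18.
Then |3/z + 1/2| < 3|z + 6|/18, which is < eps when |z + 6| < 6eps.
Take delta = min(3, 6eps). Then 0 < |z + 6| < delta gives both |z + 6| < 3 and |z + 6| < 6eps, so |3/z + 1/2| < eps.

delta = min(3, 6eps)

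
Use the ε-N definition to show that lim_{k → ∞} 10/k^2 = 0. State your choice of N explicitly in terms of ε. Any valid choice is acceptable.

N = (10/ε)^{1/2}

Let ε > 0. For k ≥ 1, |10/k^2 − 0| = 10/k^2.
10/k^2 < ε ⇔ k^2 > 10/ε ⇔ k > (10/ε)^{1/2}.
Take N = (10/ε)^{1/2}. Then k > N implies 10/k^2 < ε.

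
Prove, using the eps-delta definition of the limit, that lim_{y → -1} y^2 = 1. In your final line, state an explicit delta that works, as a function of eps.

delta = min(1, eps/3)

Let eps > 0. We seek delta > 0 with 0 < |y + 1| < delta ⇒ |y^2 − 1| < eps.
Factor: y^2 − 1 = (y + 1)(y - 1), so |y^2 − 1| = |y + 1|·|y - 1|.
Restrict delta ≤ 1. Then |y + 1| < 1 gives |y| < 2, so by the triangle inequality |y - 1| ≤ 2 + 1 = 3.
Hence |y^2 − 1| ≤ 3|y + 1|, which is < eps once |y + 1| < eps/3.
Take delta = min(1, eps/3). If 0 < |y + 1| < delta then both bounds hold and |y^2 − 1| ≤ 3|y + 1| < 3·(eps/3) = eps.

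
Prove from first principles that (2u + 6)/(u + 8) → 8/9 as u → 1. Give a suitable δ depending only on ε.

δ = min(9/2, (81/20)ε)

Suppose ε > 0. We want δ > 0 with 0 < |u − 1| < δ ⇒ |(2u + 6)/(u + 8) − (8/9)| < ε.
Combining over a common denominator, (2u + 6)/(u + 8) − (8/9) = [(2u + 6)·9 − 8·(u + 8)] / [9·(u + 8)] = 10(u − 1) / (9(u + 8)).
So |(2u + 6)/(u + 8) − (8/9)| = 10|u − 1| / (9·|u + 8|).
Require δ ≤ 9/2, so |u + 8| ≥ |9| − |u − 1| > 9 − 9/2 = 9/2.
Hence |(2u + 6)/(u + 8) − (8/9)| < 10|u − 1|/(9·(9/2)) = (20/81)|u − 1|, which is < ε once |u − 1| < (81/20)ε.
Take δ = min(9/2, (81/20)ε). Then 0 < |u − 1| < δ forces both bounds, so |(2u + 6)/(u + 8) − (8/9)| < ε.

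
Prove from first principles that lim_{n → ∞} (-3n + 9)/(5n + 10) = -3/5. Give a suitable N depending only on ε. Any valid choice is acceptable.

N = 3/ε

Let ε > 0. For n ≥ 1, |(-3n + 9)/(5n + 10) + 3/5| = |75|/(5(5n + 10)) = 75/(5(5n + 10)).
Since 5n + 10 ≥ 5n for n ≥ 1, this is ≤ 75/(5·5n) = 3/n.
So |(-3n + 9)/(5n + 10) + 3/5| < ε whenever n > 3/ε.
Take N = 3/ε. If n > N then |(-3n + 9)/(5n + 10) + 3/5| ≤ 3/n < ε.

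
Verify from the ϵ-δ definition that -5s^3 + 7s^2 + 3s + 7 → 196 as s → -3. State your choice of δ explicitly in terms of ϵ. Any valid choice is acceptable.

Let ϵ > 0. We want δ > 0 such that 0 < |s + 3| < δ implies |(-5s^3 + 7s^2 + 3s + 7) − 196| < ϵ.
(-5s^3 + 7s^2 + 3s + 7) − 196 = -5s^3 + 7s^2 + 3s - 189 = (s + 3)(-5s^2 + 22s - 63).
So |(-5s^3 + 7s^2 + 3s + 7) − 196| = |s + 3|·|-5s^2 + 22s - 63|.
Require δ ≤ 1. Then |s + 3| < 1 gives |s| < 4, and by the triangle inequality |-5s^2 + 22s - 63| ≤ 5·4^2 + 22·4 + 63 = 231.
Hence |(-5s^3 + 7s^2 + 3s + 7) − 196| ≤ 231|s + 3| < ϵ provided |s + 3| < ϵ/231.
Choosing δ = min(1, ϵ/231) ensures both conditions, hence |(-5s^3 + 7s^2 + 3s + 7) − 196| < ϵ.

δ = min(1, ϵ/231)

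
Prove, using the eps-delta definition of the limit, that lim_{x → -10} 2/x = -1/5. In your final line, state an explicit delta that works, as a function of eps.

delta = min(5, 25eps)

Let eps > 0. We seek delta > 0 such that 0 < |x + 10| < delta implies |2/x + 1/5| < eps.
|2/x + 1/5| = 2·|-10 − x|/(10·|x|) = 2|x + 10|/(10|x|).
Restrict delta ≤ 5. Then |x + 10| < 5 gives |x| > 5, so 10|x| > 50.
Then |2/x + 1/5| < 2|x + 10|/50, which is < eps when |x + 10| < 25eps.
Take delta = min(5, 25eps). Then 0 < |x + 10| < delta gives both |x + 10| < 5 and |x + 10| < 25eps, so |2/x + 1/5| < eps.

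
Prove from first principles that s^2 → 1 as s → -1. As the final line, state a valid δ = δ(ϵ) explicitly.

Let ϵ > 0. We seek δ > 0 with 0 < |s + 1| < δ ⇒ |s^2 − 1| < ϵ.
Factor: s^2 − 1 = (s + 1)(s - 1), so |s^2 − 1| = |s + 1|·|s - 1|.
Impose δ ≤ 2 so that |s| < 3; then |s - 1| ≤ 4.
Hence |s^2 − 1| ≤ 4|s + 1|, which is < ϵ once |s + 1| < ϵ/4.
Take δ = min(2, ϵ/4). If 0 < |s + 1| < δ then both bounds hold and |s^2 − 1| ≤ 4|s + 1| < 4·(ϵ/4) = ϵ.

δ = min(2, ϵ/4)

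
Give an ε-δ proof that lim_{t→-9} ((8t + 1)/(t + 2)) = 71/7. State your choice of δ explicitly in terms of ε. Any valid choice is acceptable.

δ = min(7/2, (49/30)ε)

Fix ε > 0. We want δ > 0 with 0 < |t + 9| < δ ⇒ |(8t + 1)/(t + 2) − (71/7)| < ε.
Combining over a common denominator, (8t + 1)/(t + 2) − (71/7) = [(8t + 1)·(-7) − (-71)·(t + 2)] / [(-7)·(t + 2)] = 15(t + 9) / ((-7)(t + 2)).
So |(8t + 1)/(t + 2) − (71/7)| = 15|t + 9| / (7·|t + 2|).
Restrict δ ≤ 7/2. Then |t + 9| < 7/2 gives |t + 2| = |(t + 9) + (-7)| ≥ 7 − 7/2 = 7/2.
Hence |(8t + 1)/(t + 2) − (71/7)| < 15|t + 9|/(7·(7/2)) = (30/49)|t + 9|, which is < ε once |t + 9| < (49/30)ε.
Take δ = min(7/2, (49/30)ε). Then 0 < |t + 9| < δ forces both bounds, so |(8t + 1)/(t + 2) − (71/7)| < ε.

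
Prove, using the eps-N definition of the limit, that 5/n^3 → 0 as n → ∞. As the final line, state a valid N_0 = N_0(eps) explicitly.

Let eps > 0 be given. For n ≥ 1, |5/n^3 − 0| = 5/n^3.
5/n^3 < eps ⇔ n^3 > 5/eps ⇔ n > (5/eps)^{1/3}.
Take N_0 = (5/eps)^{1/3}. Then n > N_0 implies 5/n^3 < eps.

N_0 = (5/eps)^{1/3}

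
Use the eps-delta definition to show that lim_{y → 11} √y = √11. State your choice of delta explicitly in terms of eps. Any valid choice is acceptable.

delta = min(11, √11·eps)

Let eps > 0. We want delta > 0 such that 0 < |y − 11| < delta implies |√y − √11| < eps.
Rationalise: √y − √11 = (y − 11)/(√y + √11), so |√y − √11| = |y − 11|/(√y + √11).
Restrict delta ≤ 11 so that |y − 11| < 11 forces y > 0, and then √y + √11 > √11.
Hence |√y − √11| < |y − 11|/√11, which is < eps once |y − 11| < √11·eps.
Take delta = min(11, √11·eps). If 0 < |y − 11| < delta then y > 0 and |√y − √11| < |y − 11|/√11 < eps.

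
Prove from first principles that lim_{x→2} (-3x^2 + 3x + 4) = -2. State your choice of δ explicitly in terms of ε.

Fix ε > 0. We want δ > 0 such that 0 < |x − 2| < δ implies |(-3x^2 + 3x + 4) + 2| < ε.
(-3x^2 + 3x + 4) + 2 = -3x^2 + 3x + 6 = (x − 2)(-3x - 3).
So |(-3x^2 + 3x + 4) + 2| = |x − 2|·|-3x - 3|.
Assume first that |x − 2| < 1, so |x| < 3. Then |-3x - 3| ≤ 3·3 + 3 = 12.
Hence |(-3x^2 + 3x + 4) + 2| ≤ 12|x − 2| < ε provided |x − 2| < ε/12.
Choosing δ = min(1, ε/12) ensures both conditions, hence |(-3x^2 + 3x + 4) + 2| < ε.

δ = min(1, ε/12)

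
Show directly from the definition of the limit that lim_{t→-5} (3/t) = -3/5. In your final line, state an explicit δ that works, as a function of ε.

δ = min(5/2, (25/6)ε)

Fix ε > 0. We seek δ > 0 such that 0 < |t + 5| < δ implies |3/t + 3/5| < ε.
|3/t + 3/5| = 3·|-5 − t|/(5·|t|) = 3|t + 5|/(5|t|).
Require δ ≤ 5/2 so that |t| > 5 − 5/2 = 5/2, hence 5|t| > 25/2.
Then |3/t + 3/5| < 3|t + 5|/(25/2), which is < ε when |t + 5| < (25/6)ε.
Take δ = min(5/2, (25/6)ε). Then 0 < |t + 5| < δ gives both |t + 5| < 5/2 and |t + 5| < (25/6)ε, so |3/t + 3/5| < ε.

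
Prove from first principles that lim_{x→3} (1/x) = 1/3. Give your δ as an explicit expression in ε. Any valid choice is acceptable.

Suppose ε > 0. We seek δ > 0 such that 0 < |x − 3| < δ implies |1/x − (1/3)| < ε.
|1/x − (1/3)| = |3 − x|/(3·|x|) = |x − 3|/(3|x|).
Require δ ≤ 3/2 so that |x| > 3 − 3/2 = 3/2, hence 3|x| > 9/2.
Then |1/x − (1/3)| < |x − 3|/(9/2), which is < ε when |x − 3| < (9/2)ε.
Take δ = min(3/2, (9/2)ε). Then 0 < |x − 3| < δ gives both |x − 3| < 3/2 and |x − 3| < (9/2)ε, so |1/x − (1/3)| < ε.

δ = min(3/2, (9/2)ε)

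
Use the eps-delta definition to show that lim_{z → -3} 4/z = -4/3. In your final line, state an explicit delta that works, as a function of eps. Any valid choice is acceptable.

delta = min(3/2, (9/8)eps)

Let eps > 0 be given. We seek delta > 0 such that 0 < |z + 3| < delta implies |4/z + 4/3| < eps.
|4/z + 4/3| = 4·|-3 − z|/(3·|z|) = 4|z + 3|/(3|z|).
Restrict delta ≤ 3/2. Then |z + 3| < 3/2 gives |z| > 3/2, so 3|z| > 9/2.
Then |4/z + 4/3| < 4|z + 3|/(9/2), which is < eps when |z + 3| < (9/8)eps.
Take delta = min(3/2, (9/8)eps). Then 0 < |z + 3| < delta gives both |z + 3| < 3/2 and |z + 3| < (9/8)eps, so |4/z + 4/3| < eps.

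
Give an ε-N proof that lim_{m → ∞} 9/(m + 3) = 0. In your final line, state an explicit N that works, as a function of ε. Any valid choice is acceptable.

Let ε > 0. For m ≥ 1, |9/(m + 3) − 0| = 9/(m + 3) ≤ 9/m.
We need 9/m < ε, i.e. m > 9/ε.
Take N = 9/ε. If m > N then |9/(m + 3)| ≤ 9/m < ε.

N = 9/ε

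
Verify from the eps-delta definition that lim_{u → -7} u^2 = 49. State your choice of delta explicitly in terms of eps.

Let eps > 0 be given. We seek delta > 0 with 0 < |u + 7| < delta ⇒ |u^2 − 49| < eps.
Factor: u^2 − 49 = (u + 7)(u - 7), so |u^2 − 49| = |u + 7|·|u - 7|.
Restrict delta ≤ 1. Then |u + 7| < 1 gives |u| < 8, so by the triangle inequality |u - 7| ≤ 8 + 7 = 15.
Hence |u^2 − 49| ≤ 15|u + 7|, which is < eps once |u + 7| < eps/15.
Take delta = min(1, eps/15). If 0 < |u + 7| < delta then both bounds hold and |u^2 − 49| ≤ 15|u + 7| < 15·(eps/15) = eps.

delta = min(1, eps/15)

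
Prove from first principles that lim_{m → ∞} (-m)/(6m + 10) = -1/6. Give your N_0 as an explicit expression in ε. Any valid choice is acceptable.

Let ε > 0. For m ≥ 1, |(-m)/(6m + 10) + 1/6| = |10|/(6(6m + 10)) = 10/(6(6m + 10)).
Since 6m + 10 ≥ 6m for m ≥ 1, this is ≤ 10/(6·6m) = (5/18)/m.
So |(-m)/(6m + 10) + 1/6| < ε whenever m > (5/18)/ε.
Take N_0 = (5/18)/ε. If m > N_0 then |(-m)/(6m + 10) + 1/6| ≤ (5/18)/m < ε.

N_0 = (5/18)/ε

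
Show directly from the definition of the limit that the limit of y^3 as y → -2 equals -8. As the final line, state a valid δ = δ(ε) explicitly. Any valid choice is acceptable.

δ = min(2, ε/28)

Fix ε > 0. We seek δ > 0 with 0 < |y + 2| < δ ⇒ |y^3 + 8| < ε.
Factor: y^3 + 8 = (y + 2)(y^2 - 2y + 4), so |y^3 + 8| = |y + 2|·|y^2 - 2y + 4|.
Impose δ ≤ 2 so that |y| < 4; then |y^2 - 2y + 4| ≤ 28.
Hence |y^3 + 8| ≤ 28|y + 2|, which is < ε once |y + 2| < ε/28.
Take δ = min(2, ε/28). If 0 < |y + 2| < δ then both bounds hold and |y^3 + 8| ≤ 28|y + 2| < 28·(ε/28) = ε.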